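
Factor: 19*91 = 1729 = 7^1*13^1*19^1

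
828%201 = 24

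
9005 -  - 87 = 9092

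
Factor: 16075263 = 3^1*5358421^1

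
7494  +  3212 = 10706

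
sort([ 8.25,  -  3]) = [-3,8.25]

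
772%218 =118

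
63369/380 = 166 + 289/380 = 166.76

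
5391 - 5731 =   -  340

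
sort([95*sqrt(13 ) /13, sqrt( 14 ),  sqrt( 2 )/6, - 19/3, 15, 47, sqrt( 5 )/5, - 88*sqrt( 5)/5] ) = [ - 88*sqrt( 5) /5,-19/3,sqrt( 2 ) /6,  sqrt( 5)/5, sqrt( 14)  ,  15, 95*sqrt( 13)/13,  47 ]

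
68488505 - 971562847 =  - 903074342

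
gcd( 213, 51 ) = 3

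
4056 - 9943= - 5887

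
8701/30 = 290+1/30= 290.03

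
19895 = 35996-16101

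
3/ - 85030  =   - 3/85030 = - 0.00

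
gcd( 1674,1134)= 54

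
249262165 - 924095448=  -  674833283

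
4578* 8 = 36624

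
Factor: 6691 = 6691^1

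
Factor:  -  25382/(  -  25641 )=98/99=   2^1*3^( - 2)*7^2*11^( - 1 ) 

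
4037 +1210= 5247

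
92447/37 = 92447/37 = 2498.57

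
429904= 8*53738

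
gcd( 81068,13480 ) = 4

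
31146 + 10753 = 41899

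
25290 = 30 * 843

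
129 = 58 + 71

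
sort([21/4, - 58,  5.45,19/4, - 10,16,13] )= [ - 58, - 10 , 19/4, 21/4, 5.45,13,16 ]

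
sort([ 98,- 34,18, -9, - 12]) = [  -  34, - 12,-9,18, 98 ]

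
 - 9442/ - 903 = 10+ 412/903=10.46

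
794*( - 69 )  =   - 54786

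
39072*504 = 19692288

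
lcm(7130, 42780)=42780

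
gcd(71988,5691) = 21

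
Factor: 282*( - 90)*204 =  - 2^4 * 3^4*5^1*17^1*47^1 = - 5177520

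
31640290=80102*395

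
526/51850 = 263/25925 = 0.01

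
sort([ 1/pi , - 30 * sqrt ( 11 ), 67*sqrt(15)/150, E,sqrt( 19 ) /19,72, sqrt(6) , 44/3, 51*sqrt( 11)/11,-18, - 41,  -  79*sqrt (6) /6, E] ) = [ - 30*sqrt(11 ) , - 41 , - 79*sqrt( 6)/6, - 18,sqrt( 19)/19, 1/pi, 67*sqrt ( 15) /150 , sqrt( 6),E, E, 44/3, 51*sqrt ( 11 ) /11, 72] 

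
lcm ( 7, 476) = 476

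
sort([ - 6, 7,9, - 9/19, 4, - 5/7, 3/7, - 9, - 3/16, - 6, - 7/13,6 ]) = [ - 9, - 6, - 6,  -  5/7, - 7/13, - 9/19 , - 3/16, 3/7, 4,6  ,  7,  9 ] 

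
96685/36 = 2685 + 25/36 = 2685.69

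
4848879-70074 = 4778805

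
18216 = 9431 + 8785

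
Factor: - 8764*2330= - 2^3*5^1*7^1*233^1*313^1 = - 20420120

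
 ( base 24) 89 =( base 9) 243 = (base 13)126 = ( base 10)201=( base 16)C9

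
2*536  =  1072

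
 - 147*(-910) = 133770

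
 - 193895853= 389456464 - 583352317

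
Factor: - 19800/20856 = - 75/79 =- 3^1 * 5^2*79^(-1 )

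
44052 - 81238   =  -37186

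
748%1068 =748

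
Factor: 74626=2^1 * 37313^1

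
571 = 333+238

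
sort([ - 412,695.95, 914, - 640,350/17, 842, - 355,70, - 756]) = [ - 756, - 640, - 412, - 355, 350/17,  70, 695.95,842,914]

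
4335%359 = 27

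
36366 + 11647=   48013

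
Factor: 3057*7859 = 24024963 = 3^1*29^1*271^1*1019^1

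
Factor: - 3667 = - 19^1*193^1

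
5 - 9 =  - 4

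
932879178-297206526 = 635672652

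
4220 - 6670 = - 2450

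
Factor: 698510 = 2^1*5^1*23^1*3037^1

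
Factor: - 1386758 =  - 2^1*17^1*40787^1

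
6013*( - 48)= - 288624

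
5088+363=5451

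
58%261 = 58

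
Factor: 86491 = 86491^1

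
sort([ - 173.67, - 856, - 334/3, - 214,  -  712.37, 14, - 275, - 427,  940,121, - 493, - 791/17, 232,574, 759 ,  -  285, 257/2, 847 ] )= [ - 856,- 712.37, - 493,  -  427,  -  285, - 275 , - 214 , -173.67, - 334/3, - 791/17, 14,121, 257/2,  232, 574,  759  ,  847, 940] 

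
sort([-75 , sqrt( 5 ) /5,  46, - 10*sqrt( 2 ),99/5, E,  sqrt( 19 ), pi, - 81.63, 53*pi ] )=[ - 81.63 , - 75, - 10*sqrt(2 ), sqrt( 5) /5, E, pi, sqrt( 19), 99/5,46  ,  53*pi]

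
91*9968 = 907088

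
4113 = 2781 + 1332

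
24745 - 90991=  - 66246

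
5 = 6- 1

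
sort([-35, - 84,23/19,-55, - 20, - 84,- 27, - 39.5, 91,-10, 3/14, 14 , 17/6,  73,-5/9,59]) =[ - 84, - 84,-55,-39.5, - 35, - 27, - 20 ,-10,  -  5/9, 3/14 , 23/19, 17/6, 14,59, 73, 91]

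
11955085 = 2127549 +9827536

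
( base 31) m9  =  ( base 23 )171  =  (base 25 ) 12G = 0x2b3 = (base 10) 691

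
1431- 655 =776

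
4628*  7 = 32396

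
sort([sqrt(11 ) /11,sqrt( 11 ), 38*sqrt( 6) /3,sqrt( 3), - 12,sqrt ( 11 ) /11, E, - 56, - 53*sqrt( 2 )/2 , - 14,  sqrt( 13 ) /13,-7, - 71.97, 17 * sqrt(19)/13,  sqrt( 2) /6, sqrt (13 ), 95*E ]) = [  -  71.97, - 56,- 53 * sqrt( 2)/2,  -  14 ,  -  12, - 7,  sqrt( 2 ) /6, sqrt( 13) /13,sqrt( 11) /11,sqrt( 11)/11,  sqrt( 3),E, sqrt( 11), sqrt (13 ), 17*sqrt( 19 ) /13 , 38*sqrt( 6) /3, 95*E ] 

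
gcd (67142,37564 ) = 2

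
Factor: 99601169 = 99601169^1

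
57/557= 57/557 = 0.10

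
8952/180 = 49 + 11/15 = 49.73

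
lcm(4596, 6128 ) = 18384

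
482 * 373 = 179786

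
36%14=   8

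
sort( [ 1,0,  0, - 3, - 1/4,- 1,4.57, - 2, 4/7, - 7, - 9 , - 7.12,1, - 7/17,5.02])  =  [ - 9,-7.12, - 7, - 3,-2,-1, - 7/17,-1/4 , 0,0,4/7,1, 1, 4.57,5.02 ] 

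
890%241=167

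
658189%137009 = 110153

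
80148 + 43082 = 123230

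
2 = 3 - 1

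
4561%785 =636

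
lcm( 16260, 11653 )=699180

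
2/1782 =1/891 = 0.00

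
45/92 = 45/92  =  0.49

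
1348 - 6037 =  - 4689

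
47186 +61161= 108347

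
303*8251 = 2500053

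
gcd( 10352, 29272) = 8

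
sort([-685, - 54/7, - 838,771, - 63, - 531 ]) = [ - 838, - 685, - 531, - 63, - 54/7,  771]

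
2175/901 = 2 + 373/901  =  2.41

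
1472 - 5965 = -4493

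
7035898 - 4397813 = 2638085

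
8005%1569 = 160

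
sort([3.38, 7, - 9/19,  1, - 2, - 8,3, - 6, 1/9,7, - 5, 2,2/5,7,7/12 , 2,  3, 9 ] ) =[-8, - 6,-5, - 2, - 9/19,1/9,2/5,7/12,1,  2,2,3, 3,3.38,7 , 7,7,9] 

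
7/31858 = 7/31858 = 0.00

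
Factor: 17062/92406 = 8531/46203 = 3^( - 1)*19^1* 449^1 *15401^( - 1)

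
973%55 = 38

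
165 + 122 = 287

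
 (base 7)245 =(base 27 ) 4n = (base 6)335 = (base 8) 203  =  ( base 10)131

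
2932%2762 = 170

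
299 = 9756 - 9457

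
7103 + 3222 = 10325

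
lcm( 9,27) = 27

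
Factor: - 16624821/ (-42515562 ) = 2^( - 1)*43^( - 1) * 164789^( - 1)*5541607^1 = 5541607/14171854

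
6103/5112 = 6103/5112 = 1.19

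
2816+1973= 4789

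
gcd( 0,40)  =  40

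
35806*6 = 214836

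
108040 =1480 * 73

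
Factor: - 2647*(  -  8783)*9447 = 219629533647 = 3^1*47^1 * 67^1*2647^1*8783^1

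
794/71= 11+13/71= 11.18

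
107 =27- - 80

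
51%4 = 3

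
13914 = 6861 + 7053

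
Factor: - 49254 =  - 2^1 * 3^1*8209^1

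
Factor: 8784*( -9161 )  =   - 80470224 = -2^4*3^2*61^1*9161^1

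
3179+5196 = 8375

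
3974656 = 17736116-13761460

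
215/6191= 215/6191 = 0.03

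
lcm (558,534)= 49662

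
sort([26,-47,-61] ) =[ - 61, - 47,  26] 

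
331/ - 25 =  - 14+19/25 =- 13.24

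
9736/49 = 198+34/49  =  198.69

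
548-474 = 74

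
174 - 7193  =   - 7019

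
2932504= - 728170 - -3660674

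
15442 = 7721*2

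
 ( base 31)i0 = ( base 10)558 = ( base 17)1fe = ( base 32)he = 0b1000101110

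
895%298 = 1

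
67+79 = 146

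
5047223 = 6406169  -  1358946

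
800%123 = 62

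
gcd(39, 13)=13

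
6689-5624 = 1065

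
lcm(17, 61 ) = 1037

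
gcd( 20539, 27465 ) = 1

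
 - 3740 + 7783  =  4043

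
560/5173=80/739=0.11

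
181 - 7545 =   -  7364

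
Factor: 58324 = 2^2*7^1*2083^1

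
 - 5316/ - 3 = 1772 + 0/1 = 1772.00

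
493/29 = 17 = 17.00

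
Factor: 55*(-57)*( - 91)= 3^1*5^1*7^1*11^1*13^1*19^1= 285285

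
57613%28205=1203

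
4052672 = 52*77936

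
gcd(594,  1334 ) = 2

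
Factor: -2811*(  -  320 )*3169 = 2850578880  =  2^6*3^1*5^1*937^1*3169^1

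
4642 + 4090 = 8732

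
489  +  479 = 968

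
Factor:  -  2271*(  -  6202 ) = 14084742 =2^1 * 3^1*7^1*443^1*757^1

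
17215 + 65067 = 82282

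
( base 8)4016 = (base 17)725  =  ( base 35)1nw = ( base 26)318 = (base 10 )2062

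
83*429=35607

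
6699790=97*69070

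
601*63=37863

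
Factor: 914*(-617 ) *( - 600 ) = 338362800= 2^4*3^1*5^2 * 457^1* 617^1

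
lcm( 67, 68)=4556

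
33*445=14685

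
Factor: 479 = 479^1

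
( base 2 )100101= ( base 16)25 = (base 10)37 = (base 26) 1b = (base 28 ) 19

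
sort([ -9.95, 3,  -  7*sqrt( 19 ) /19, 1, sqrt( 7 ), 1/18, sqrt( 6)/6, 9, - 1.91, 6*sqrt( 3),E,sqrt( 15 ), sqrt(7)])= [ - 9.95, - 1.91, - 7 * sqrt(19)/19, 1/18,sqrt( 6 ) /6, 1, sqrt(  7),sqrt( 7), E, 3, sqrt(15), 9 , 6*sqrt( 3) ] 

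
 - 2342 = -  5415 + 3073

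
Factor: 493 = 17^1* 29^1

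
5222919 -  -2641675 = 7864594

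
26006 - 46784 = - 20778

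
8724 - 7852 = 872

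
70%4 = 2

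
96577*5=482885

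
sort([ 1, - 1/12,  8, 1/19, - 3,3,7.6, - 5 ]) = [ - 5,-3 , - 1/12, 1/19,1, 3, 7.6 , 8]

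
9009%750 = 9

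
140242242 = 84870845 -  -55371397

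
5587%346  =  51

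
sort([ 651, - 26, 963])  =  [ - 26,651,963]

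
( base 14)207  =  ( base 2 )110001111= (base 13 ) 249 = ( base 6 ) 1503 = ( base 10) 399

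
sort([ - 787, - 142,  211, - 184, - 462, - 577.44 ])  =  [ - 787, - 577.44, - 462, - 184  , - 142, 211]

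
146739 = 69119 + 77620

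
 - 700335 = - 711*985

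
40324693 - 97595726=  - 57271033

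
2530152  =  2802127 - 271975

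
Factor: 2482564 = 2^2*7^1*88663^1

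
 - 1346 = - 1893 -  -547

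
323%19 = 0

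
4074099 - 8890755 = - 4816656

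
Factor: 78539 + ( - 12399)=66140 = 2^2*5^1*3307^1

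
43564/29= 1502 +6/29 = 1502.21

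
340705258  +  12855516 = 353560774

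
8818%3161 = 2496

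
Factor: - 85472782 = - 2^1*41^1*53^1*71^1 *277^1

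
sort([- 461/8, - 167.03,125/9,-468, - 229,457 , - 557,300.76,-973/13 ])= [ -557, - 468, - 229,-167.03, - 973/13, - 461/8,125/9,300.76,457 ] 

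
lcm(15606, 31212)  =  31212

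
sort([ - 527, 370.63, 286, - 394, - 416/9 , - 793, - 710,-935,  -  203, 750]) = [-935,-793, -710, - 527,-394, - 203, - 416/9, 286,370.63,750] 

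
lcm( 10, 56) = 280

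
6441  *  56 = 360696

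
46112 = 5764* 8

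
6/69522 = 1/11587 = 0.00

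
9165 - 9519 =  - 354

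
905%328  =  249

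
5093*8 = 40744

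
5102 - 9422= - 4320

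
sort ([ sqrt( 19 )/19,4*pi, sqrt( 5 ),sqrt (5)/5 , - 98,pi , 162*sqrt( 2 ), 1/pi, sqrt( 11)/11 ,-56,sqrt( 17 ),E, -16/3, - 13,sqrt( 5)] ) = [- 98, - 56, - 13, - 16/3,sqrt(19 ) /19,sqrt( 11 )/11, 1/pi, sqrt( 5 )/5,sqrt( 5 ),sqrt(5),E, pi,sqrt( 17 ),4*pi , 162*sqrt( 2) ] 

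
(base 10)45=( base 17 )2b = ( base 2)101101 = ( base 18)29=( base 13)36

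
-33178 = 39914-73092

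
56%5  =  1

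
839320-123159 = 716161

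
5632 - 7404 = - 1772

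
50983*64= 3262912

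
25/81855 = 5/16371=   0.00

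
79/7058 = 79/7058 = 0.01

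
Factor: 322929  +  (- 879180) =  - 556251  =  - 3^1*157^1  *1181^1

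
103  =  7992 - 7889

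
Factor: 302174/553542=151087/276771= 3^( - 1)*11^(-1 )*23^1 * 6569^1 *8387^( -1 )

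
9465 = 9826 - 361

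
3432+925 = 4357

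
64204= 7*9172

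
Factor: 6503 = 7^1 * 929^1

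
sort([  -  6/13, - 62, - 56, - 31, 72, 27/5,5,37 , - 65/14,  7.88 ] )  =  [ - 62, - 56, - 31, - 65/14, - 6/13, 5, 27/5, 7.88,  37,72 ]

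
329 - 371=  - 42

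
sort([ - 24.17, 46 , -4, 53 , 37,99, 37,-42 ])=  [ - 42, - 24.17, - 4, 37,37,46, 53, 99 ]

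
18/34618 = 9/17309 = 0.00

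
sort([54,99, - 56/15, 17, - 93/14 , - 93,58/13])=[ - 93, - 93/14 , - 56/15,58/13,17, 54,99] 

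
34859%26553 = 8306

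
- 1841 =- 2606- - 765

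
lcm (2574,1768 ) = 175032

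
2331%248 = 99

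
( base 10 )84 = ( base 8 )124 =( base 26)36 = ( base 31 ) 2M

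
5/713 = 5/713= 0.01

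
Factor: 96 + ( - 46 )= 2^1*5^2 = 50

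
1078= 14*77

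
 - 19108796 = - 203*94132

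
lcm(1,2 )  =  2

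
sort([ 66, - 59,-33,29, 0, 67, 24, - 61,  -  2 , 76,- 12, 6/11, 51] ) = [ - 61, - 59, - 33,-12,  -  2,  0, 6/11,24,  29, 51,66,67, 76 ] 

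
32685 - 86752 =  - 54067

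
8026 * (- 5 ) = - 40130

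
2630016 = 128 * 20547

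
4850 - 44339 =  - 39489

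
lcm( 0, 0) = 0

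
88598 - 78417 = 10181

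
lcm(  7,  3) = 21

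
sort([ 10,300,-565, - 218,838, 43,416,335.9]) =[ - 565,-218,10,43 , 300,  335.9,416,838]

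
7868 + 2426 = 10294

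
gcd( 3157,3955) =7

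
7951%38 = 9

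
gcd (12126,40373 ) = 47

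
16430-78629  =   - 62199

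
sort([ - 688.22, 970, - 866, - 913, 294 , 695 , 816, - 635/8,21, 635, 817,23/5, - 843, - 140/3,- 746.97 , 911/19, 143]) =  [ - 913 , - 866 , - 843 , - 746.97, - 688.22 ,-635/8 , - 140/3, 23/5,21,911/19,143,294, 635,695,816,817,970]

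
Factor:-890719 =-101^1*8819^1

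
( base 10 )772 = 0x304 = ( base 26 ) 13I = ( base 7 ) 2152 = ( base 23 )1ad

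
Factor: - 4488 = -2^3*3^1 *11^1 *17^1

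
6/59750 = 3/29875  =  0.00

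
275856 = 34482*8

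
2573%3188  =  2573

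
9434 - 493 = 8941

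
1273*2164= 2754772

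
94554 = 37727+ 56827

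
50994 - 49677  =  1317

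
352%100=52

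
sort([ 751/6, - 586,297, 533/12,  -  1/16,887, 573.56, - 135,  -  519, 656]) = [ - 586, - 519, - 135,-1/16,533/12, 751/6, 297,573.56,656,887]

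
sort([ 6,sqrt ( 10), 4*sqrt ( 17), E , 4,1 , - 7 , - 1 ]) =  [ - 7,- 1, 1,  E,  sqrt( 10), 4 , 6, 4*sqrt ( 17) ] 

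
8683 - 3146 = 5537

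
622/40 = 15  +  11/20  =  15.55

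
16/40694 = 8/20347 = 0.00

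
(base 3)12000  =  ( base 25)5A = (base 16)87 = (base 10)135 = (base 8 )207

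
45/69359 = 45/69359  =  0.00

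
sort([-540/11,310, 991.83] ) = [-540/11, 310, 991.83]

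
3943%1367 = 1209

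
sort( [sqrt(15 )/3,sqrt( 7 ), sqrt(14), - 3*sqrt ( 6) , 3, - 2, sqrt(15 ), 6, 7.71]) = [ - 3*sqrt (6 ), - 2, sqrt(15 )/3,sqrt( 7 ), 3, sqrt(14 ), sqrt(15),  6, 7.71 ] 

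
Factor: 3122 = 2^1*7^1*223^1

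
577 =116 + 461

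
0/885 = 0  =  0.00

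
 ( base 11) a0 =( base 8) 156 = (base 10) 110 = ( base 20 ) 5A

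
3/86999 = 3/86999= 0.00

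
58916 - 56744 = 2172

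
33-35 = -2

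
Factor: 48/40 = 2^1*3^1*5^( - 1) = 6/5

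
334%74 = 38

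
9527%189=77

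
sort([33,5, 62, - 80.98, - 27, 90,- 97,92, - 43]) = [ - 97, - 80.98, - 43, - 27, 5,33,62 , 90, 92 ]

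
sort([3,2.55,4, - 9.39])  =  [ - 9.39,2.55, 3 , 4]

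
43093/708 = 60 + 613/708= 60.87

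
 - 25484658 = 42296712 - 67781370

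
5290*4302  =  22757580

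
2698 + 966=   3664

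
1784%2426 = 1784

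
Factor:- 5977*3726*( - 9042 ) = 2^2*3^5 * 11^1*23^1*43^1*137^1*  139^1 = 201368070684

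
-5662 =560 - 6222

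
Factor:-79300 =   -  2^2*5^2*13^1*61^1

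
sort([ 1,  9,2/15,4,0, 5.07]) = [0,2/15,1,4,5.07,9]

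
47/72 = 47/72  =  0.65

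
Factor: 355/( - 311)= -5^1*71^1*311^( - 1 ) 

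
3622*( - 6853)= -24821566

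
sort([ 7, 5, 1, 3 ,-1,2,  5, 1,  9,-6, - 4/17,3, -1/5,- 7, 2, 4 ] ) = [ - 7,-6, - 1,  -  4/17 , - 1/5, 1, 1, 2, 2, 3,3,  4, 5, 5,  7, 9] 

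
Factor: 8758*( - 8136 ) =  - 71255088 = -2^4*3^2*29^1*113^1  *  151^1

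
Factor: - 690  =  -2^1*3^1 * 5^1*23^1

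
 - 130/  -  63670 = 13/6367  =  0.00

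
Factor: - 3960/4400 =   -  2^(-1)*3^2 * 5^( - 1) =- 9/10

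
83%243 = 83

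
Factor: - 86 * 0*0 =0 = 0^1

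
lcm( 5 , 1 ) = 5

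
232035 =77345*3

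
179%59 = 2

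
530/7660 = 53/766   =  0.07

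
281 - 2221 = - 1940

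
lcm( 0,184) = 0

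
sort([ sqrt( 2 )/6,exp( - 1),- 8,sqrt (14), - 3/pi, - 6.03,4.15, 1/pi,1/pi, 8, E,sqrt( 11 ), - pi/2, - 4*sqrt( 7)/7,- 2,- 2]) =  [ - 8, - 6.03,- 2, - 2,- pi/2,  -  4*sqrt( 7 ) /7, - 3/pi,sqrt( 2) /6, 1/pi,1/pi, exp(  -  1 ),  E,sqrt(11),sqrt( 14 ), 4.15,  8] 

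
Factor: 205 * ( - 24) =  - 4920 = - 2^3*3^1*5^1*41^1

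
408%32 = 24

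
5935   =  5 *1187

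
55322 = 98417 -43095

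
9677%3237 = 3203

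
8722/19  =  8722/19 = 459.05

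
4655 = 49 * 95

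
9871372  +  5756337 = 15627709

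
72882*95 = 6923790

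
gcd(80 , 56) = 8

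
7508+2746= 10254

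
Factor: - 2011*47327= - 7^1*2011^1 * 6761^1 =-95174597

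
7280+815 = 8095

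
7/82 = 7/82= 0.09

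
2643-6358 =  - 3715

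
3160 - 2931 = 229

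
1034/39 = 26 + 20/39= 26.51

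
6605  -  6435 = 170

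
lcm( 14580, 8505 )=102060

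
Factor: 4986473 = 151^1*33023^1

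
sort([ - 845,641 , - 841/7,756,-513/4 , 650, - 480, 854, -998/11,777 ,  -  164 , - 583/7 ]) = [ - 845, - 480, - 164, - 513/4, -841/7, - 998/11, - 583/7, 641, 650,756,777,854] 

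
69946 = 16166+53780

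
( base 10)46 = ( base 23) 20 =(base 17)2c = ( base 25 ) 1L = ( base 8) 56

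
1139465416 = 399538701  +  739926715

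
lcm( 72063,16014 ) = 144126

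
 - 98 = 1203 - 1301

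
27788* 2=55576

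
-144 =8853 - 8997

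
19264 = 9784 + 9480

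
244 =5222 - 4978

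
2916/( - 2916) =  - 1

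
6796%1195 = 821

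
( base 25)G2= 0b110010010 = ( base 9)486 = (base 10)402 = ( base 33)c6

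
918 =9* 102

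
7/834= 7/834 = 0.01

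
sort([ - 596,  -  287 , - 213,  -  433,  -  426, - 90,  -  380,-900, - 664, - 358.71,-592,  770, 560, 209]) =[  -  900, - 664,- 596, - 592,- 433, - 426, - 380, - 358.71, - 287, - 213,-90,209, 560, 770]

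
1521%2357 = 1521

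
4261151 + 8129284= 12390435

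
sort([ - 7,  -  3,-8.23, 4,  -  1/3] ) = [-8.23, - 7, - 3 , - 1/3, 4] 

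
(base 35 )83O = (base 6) 113545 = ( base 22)kb7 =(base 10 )9929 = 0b10011011001001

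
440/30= 44/3 = 14.67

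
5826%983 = 911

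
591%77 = 52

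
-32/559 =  - 32/559 = -0.06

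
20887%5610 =4057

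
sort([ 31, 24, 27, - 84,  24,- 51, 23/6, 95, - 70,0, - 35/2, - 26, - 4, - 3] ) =[-84, - 70, - 51,-26 ,-35/2, - 4,  -  3, 0,23/6, 24,24, 27, 31,95] 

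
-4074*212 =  - 863688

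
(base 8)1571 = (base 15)3e4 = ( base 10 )889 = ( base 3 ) 1012221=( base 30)TJ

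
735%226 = 57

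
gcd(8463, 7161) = 651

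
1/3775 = 1/3775= 0.00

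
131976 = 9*14664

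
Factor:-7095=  - 3^1*5^1 * 11^1*43^1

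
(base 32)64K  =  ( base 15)1ce7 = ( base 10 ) 6292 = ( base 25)A1H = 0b1100010010100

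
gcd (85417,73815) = 1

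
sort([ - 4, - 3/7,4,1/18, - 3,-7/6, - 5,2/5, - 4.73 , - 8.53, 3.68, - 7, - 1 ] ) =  [ - 8.53, - 7, - 5,-4.73, - 4, - 3,  -  7/6, - 1 , - 3/7,1/18, 2/5 , 3.68,4]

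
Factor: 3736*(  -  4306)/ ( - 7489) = 2^4*467^1*2153^1*7489^ ( - 1) = 16087216/7489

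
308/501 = 308/501  =  0.61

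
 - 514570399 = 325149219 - 839719618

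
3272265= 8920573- 5648308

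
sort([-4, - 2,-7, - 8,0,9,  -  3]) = [ - 8 , - 7, - 4, - 3, - 2, 0,9 ]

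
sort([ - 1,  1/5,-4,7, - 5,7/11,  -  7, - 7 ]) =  [-7, - 7, - 5, - 4, - 1,1/5,7/11,  7 ]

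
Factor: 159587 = 29^1 * 5503^1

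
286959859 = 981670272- 694710413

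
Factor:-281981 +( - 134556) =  - 416537 =- 11^1*19^1*1993^1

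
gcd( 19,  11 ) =1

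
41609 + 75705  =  117314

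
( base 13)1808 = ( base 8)6745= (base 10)3557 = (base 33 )38q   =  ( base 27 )4NK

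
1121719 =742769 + 378950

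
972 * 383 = 372276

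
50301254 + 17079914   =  67381168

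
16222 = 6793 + 9429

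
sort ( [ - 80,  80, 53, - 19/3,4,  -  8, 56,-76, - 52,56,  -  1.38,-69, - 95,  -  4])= [ - 95 ,-80, - 76,-69, - 52,  -  8,- 19/3, - 4, - 1.38,4, 53, 56,56 , 80 ] 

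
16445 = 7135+9310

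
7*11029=77203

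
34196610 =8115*4214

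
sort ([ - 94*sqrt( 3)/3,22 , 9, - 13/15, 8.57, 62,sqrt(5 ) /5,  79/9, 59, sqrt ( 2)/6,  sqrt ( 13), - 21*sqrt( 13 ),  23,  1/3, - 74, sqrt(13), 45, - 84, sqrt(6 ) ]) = [ - 84,-21*sqrt (13), - 74, - 94* sqrt(3 ) /3,- 13/15, sqrt( 2) /6,1/3, sqrt( 5 )/5, sqrt (6 ),  sqrt (13),sqrt (13), 8.57, 79/9, 9,22,23 , 45, 59,62] 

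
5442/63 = 1814/21  =  86.38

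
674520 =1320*511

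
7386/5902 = 3693/2951= 1.25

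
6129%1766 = 831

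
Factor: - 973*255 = - 248115 = - 3^1*5^1*7^1 * 17^1*139^1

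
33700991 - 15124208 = 18576783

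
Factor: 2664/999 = 8/3 =2^3*3^( - 1)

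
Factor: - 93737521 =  -31^1*41^1*73751^1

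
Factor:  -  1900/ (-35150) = 2/37 = 2^1*37^(  -  1)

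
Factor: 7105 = 5^1*7^2*29^1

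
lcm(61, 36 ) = 2196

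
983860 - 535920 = 447940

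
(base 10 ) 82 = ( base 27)31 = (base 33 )2G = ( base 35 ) 2C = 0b1010010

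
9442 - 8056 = 1386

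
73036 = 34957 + 38079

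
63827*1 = 63827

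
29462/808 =14731/404 = 36.46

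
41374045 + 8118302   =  49492347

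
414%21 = 15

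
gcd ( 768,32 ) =32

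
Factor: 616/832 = 77/104 = 2^( - 3 )*7^1*11^1*13^( - 1)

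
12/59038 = 6/29519 = 0.00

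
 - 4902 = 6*( - 817)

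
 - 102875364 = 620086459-722961823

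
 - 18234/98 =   -  187  +  46/49 =-186.06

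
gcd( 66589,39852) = 1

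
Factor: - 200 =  - 2^3*5^2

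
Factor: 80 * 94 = 7520 = 2^5*5^1 *47^1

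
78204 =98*798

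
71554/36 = 1987+11/18 = 1987.61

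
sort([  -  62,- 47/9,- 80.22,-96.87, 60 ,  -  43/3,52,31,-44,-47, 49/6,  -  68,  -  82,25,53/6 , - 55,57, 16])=[-96.87 ,  -  82, - 80.22, - 68, - 62,-55,-47,-44, - 43/3,-47/9,49/6,53/6,16,25,31, 52,57,60]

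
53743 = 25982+27761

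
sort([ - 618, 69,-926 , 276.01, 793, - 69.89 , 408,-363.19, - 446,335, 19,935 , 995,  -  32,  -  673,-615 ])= [ - 926,-673,-618 , -615,  -  446, - 363.19,  -  69.89,-32, 19,69 , 276.01, 335 , 408  ,  793, 935, 995] 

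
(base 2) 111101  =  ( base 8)75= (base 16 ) 3D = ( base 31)1u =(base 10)61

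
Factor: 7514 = 2^1*13^1*17^2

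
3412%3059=353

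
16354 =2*8177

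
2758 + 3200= 5958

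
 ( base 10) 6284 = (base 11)47a3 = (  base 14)240c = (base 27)8GK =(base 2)1100010001100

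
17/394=17/394=0.04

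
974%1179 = 974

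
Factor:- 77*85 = -5^1 * 7^1*11^1*17^1  =  -6545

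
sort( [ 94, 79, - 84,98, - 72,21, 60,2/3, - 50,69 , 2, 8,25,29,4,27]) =[-84, - 72, - 50, 2/3,2, 4,8, 21, 25,27,29,60,69,79,94,98]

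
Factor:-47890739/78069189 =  - 3^( - 1)*11^( - 1) * 13^1*29^ ( - 3 )*97^( - 1 )*107^1*34429^1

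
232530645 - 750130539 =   -  517599894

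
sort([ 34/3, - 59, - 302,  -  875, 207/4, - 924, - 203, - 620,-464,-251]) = [- 924, - 875, - 620, - 464, - 302, - 251, - 203, - 59, 34/3,207/4 ]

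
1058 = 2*529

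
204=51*4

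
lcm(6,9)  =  18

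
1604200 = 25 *64168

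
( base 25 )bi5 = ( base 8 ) 16242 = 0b1110010100010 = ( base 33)6O4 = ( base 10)7330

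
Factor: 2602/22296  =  2^(-2 )*3^( - 1)*929^( - 1)*1301^1 = 1301/11148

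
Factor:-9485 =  - 5^1*7^1*271^1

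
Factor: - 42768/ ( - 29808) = 33/23 = 3^1*11^1*23^( - 1)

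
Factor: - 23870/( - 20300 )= 2^( -1)*5^(  -  1 )*11^1*29^( - 1 )* 31^1 = 341/290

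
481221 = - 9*( - 53469) 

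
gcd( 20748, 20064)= 228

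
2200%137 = 8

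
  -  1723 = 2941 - 4664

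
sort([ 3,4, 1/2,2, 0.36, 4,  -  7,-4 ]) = [ - 7,-4,0.36 , 1/2, 2, 3,  4,  4]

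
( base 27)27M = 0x685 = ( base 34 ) 1f3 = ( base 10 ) 1669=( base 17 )5D3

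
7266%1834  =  1764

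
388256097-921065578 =-532809481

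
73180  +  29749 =102929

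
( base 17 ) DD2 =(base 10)3980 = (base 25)695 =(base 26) 5N2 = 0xf8c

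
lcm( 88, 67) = 5896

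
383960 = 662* 580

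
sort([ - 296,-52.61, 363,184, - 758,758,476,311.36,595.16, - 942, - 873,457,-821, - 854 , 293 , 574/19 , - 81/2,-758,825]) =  [ - 942,  -  873, - 854, - 821 , - 758,  -  758, - 296 , - 52.61, - 81/2,574/19 , 184,293, 311.36,363,457,476,595.16,  758,825]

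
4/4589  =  4/4589 = 0.00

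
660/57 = 11 + 11/19= 11.58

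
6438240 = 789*8160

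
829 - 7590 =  - 6761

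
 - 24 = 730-754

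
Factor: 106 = 2^1*53^1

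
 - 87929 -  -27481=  - 60448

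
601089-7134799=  - 6533710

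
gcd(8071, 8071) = 8071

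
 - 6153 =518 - 6671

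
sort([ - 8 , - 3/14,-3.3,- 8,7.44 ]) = [  -  8,  -  8, - 3.3,-3/14,  7.44]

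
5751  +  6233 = 11984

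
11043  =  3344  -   - 7699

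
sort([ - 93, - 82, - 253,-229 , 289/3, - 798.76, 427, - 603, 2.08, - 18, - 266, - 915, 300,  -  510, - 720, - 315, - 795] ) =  [ - 915, - 798.76, - 795, - 720, -603, - 510,-315, - 266, - 253,- 229, - 93, - 82, - 18, 2.08, 289/3,  300,427]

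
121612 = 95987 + 25625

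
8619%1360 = 459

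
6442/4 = 1610 + 1/2 = 1610.50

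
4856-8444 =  - 3588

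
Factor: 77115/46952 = 2^( - 3)*3^1*5^1 * 53^1*97^1*5869^( - 1)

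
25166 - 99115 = - 73949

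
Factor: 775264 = 2^5 * 7^1*3461^1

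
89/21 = 4 + 5/21=4.24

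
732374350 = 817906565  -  85532215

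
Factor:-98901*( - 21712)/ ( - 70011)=  -  2^4 *3^2 *11^1*23^1 *37^1 * 59^1*2593^( -1) = - 79531056/2593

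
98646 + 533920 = 632566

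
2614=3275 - 661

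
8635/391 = 8635/391 = 22.08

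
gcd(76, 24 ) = 4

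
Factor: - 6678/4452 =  - 3/2 =- 2^(-1)*3^1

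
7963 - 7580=383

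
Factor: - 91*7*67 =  - 42679 =- 7^2*13^1*67^1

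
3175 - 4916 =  - 1741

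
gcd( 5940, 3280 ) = 20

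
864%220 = 204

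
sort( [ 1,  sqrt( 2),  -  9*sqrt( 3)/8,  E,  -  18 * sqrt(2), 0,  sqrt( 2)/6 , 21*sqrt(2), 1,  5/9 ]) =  [- 18*sqrt( 2),-9*sqrt(3) /8,0,  sqrt(2)/6,5/9,1, 1 , sqrt(2), E,21*sqrt( 2) ] 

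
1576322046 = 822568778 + 753753268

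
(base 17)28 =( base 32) 1a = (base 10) 42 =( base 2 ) 101010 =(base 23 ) 1J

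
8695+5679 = 14374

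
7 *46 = 322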